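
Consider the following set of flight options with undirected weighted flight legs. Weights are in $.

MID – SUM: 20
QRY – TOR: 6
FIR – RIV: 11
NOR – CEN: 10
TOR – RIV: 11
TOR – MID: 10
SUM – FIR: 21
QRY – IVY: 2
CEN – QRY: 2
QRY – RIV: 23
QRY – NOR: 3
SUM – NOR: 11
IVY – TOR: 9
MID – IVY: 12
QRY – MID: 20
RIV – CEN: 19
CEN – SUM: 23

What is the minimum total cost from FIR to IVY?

$30

Candidate routes:
FIR - RIV - TOR - QRY - IVY: 11+11+6+2 = 30
FIR - RIV - TOR - IVY: 11+11+9 = 31
The minimum is $30 via FIR - RIV - TOR - QRY - IVY.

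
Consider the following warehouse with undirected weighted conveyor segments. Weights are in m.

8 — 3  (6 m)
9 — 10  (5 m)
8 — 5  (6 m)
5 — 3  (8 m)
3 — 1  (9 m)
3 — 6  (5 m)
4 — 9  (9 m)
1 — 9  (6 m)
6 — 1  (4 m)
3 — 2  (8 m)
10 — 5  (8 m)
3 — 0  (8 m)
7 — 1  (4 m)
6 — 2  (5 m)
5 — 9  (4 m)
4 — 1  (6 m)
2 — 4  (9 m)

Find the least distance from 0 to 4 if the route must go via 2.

25 m

Shortest 0→2: 0–3–2 = 16
Shortest 2→4: 2–4 = 9
Total via 2: 16 + 9 = 25 m.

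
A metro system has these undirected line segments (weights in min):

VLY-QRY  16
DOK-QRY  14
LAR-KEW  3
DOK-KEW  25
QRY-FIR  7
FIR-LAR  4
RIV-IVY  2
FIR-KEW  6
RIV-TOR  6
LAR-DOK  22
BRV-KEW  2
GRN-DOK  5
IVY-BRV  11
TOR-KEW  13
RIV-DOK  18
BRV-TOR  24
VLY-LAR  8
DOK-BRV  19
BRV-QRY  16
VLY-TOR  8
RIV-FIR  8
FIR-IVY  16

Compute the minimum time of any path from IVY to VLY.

16 min

Running Dijkstra from IVY:
IVY: 0
RIV: 2  (via IVY)
TOR: 8  (via RIV)
FIR: 10  (via RIV)
BRV: 11  (via IVY)
KEW: 13  (via BRV)
LAR: 14  (via FIR)
VLY: 16  (via TOR)
Shortest route: IVY–RIV–TOR–VLY = 16 min.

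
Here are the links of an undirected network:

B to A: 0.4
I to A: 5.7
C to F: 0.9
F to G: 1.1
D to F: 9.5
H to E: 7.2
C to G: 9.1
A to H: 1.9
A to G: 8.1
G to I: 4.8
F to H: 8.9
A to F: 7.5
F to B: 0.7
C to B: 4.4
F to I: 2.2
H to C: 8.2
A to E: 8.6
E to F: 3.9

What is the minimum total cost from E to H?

6.9

Candidate routes:
E - A - H: 8.6+1.9 = 10.5
E - F - B - A - H: 3.9+0.7+0.4+1.9 = 6.9
E - H: 7.2 = 7.2
The minimum is 6.9 via E - F - B - A - H.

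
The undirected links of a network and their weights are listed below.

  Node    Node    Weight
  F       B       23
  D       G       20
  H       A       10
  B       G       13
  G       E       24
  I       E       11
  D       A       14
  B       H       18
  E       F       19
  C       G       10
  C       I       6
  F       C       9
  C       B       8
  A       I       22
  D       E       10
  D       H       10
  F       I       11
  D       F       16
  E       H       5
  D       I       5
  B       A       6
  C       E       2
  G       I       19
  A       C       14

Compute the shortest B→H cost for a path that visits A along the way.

Shortest B→A: B → A = 6
Best A to H: A → H costing 10
Total via A: 6 + 10 = 16.

16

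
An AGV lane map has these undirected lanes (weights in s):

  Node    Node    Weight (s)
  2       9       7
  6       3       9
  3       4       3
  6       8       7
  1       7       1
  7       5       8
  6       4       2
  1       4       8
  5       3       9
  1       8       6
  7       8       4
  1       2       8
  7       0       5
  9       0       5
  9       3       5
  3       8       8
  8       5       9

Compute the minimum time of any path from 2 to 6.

17 s

Enumerating some paths:
2 → 1 → 7 → 8 → 6: 8+1+4+7 = 20
2 → 1 → 4 → 6: 8+8+2 = 18
2 → 9 → 3 → 4 → 6: 7+5+3+2 = 17
Cheapest is 2 → 9 → 3 → 4 → 6 at 17 s.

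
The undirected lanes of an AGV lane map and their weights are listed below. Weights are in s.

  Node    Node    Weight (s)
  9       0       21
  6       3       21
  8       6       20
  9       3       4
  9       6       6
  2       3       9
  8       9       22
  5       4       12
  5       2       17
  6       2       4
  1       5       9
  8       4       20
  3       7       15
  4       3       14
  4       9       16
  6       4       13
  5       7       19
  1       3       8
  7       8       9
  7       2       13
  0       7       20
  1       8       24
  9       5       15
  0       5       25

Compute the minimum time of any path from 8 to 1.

Shortest distances from 8:
8: 0
7: 9  (via 8)
4: 20  (via 8)
6: 20  (via 8)
2: 22  (via 7)
9: 22  (via 8)
1: 24  (via 8)
Shortest route: 8 → 1 = 24 s.

24 s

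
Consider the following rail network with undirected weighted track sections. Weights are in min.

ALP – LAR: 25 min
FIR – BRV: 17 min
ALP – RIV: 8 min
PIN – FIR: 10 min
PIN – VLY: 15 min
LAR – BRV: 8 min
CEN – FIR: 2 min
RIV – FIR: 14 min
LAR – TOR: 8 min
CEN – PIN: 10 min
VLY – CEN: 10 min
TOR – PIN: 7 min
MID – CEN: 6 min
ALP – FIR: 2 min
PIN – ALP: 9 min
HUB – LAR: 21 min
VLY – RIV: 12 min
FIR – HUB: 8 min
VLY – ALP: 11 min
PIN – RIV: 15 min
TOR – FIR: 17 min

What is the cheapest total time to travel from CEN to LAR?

Settle nodes by increasing distance from CEN:
CEN: 0
FIR: 2  (via CEN)
ALP: 4  (via FIR)
MID: 6  (via CEN)
HUB: 10  (via FIR)
VLY: 10  (via CEN)
PIN: 10  (via CEN)
RIV: 12  (via ALP)
TOR: 17  (via PIN)
BRV: 19  (via FIR)
LAR: 25  (via TOR)
Shortest route: CEN–PIN–TOR–LAR = 25 min.

25 min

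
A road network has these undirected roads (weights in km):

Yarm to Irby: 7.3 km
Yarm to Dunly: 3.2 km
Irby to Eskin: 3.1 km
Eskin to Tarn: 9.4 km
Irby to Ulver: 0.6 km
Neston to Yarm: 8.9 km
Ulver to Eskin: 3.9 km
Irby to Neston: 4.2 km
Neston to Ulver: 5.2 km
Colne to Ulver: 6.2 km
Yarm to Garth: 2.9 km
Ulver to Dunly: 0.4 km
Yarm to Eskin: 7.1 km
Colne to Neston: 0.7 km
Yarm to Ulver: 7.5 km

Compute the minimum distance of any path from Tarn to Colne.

Settle nodes by increasing distance from Tarn:
Tarn: 0
Eskin: 9.4  (via Tarn)
Irby: 12.5  (via Eskin)
Ulver: 13.1  (via Irby)
Dunly: 13.5  (via Ulver)
Yarm: 16.5  (via Eskin)
Neston: 16.7  (via Irby)
Colne: 17.4  (via Neston)
Shortest route: Tarn → Eskin → Irby → Neston → Colne = 17.4 km.

17.4 km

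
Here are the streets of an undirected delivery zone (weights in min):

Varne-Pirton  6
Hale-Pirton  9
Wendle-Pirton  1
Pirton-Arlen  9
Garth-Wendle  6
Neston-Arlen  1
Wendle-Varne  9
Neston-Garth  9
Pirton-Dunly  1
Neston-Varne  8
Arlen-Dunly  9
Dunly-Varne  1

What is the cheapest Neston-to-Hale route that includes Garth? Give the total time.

25 min

Best Neston to Garth: Neston–Garth costing 9
Shortest Garth→Hale: Garth–Wendle–Pirton–Hale = 16
Total via Garth: 9 + 16 = 25 min.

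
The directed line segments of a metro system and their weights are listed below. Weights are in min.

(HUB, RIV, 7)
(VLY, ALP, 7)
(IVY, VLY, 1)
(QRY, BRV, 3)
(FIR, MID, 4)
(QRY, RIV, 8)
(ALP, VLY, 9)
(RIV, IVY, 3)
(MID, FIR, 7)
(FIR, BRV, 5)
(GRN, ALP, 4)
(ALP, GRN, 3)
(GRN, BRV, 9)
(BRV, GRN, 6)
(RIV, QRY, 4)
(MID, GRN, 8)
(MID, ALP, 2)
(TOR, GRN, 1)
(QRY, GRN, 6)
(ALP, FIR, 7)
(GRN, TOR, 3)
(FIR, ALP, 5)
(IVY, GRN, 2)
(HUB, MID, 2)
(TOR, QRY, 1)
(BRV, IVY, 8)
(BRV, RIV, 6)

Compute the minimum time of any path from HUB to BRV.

Settle nodes by increasing distance from HUB:
HUB: 0
MID: 2  (via HUB)
ALP: 4  (via MID)
RIV: 7  (via HUB)
GRN: 7  (via ALP)
FIR: 9  (via MID)
TOR: 10  (via GRN)
IVY: 10  (via RIV)
VLY: 11  (via IVY)
QRY: 11  (via RIV)
BRV: 14  (via FIR)
Shortest route: HUB → MID → FIR → BRV = 14 min.

14 min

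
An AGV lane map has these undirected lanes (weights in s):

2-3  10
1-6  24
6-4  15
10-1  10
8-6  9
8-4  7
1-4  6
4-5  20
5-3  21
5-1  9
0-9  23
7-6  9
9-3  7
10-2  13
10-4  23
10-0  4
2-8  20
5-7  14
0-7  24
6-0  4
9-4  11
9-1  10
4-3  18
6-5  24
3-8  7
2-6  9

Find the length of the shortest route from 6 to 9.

23 s

Compare a few routes:
6–4–9: 15+11 = 26
6–8–3–9: 9+7+7 = 23
Cheapest is 6–8–3–9 at 23 s.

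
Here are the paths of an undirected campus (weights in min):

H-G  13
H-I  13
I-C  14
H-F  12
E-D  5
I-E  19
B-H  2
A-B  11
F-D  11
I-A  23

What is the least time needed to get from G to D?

36 min

Candidate routes:
G–H–I–E–D: 13+13+19+5 = 50
G–H–B–A–I–E–D: 13+2+11+23+19+5 = 73
G–H–F–D: 13+12+11 = 36
The minimum is 36 min via G–H–F–D.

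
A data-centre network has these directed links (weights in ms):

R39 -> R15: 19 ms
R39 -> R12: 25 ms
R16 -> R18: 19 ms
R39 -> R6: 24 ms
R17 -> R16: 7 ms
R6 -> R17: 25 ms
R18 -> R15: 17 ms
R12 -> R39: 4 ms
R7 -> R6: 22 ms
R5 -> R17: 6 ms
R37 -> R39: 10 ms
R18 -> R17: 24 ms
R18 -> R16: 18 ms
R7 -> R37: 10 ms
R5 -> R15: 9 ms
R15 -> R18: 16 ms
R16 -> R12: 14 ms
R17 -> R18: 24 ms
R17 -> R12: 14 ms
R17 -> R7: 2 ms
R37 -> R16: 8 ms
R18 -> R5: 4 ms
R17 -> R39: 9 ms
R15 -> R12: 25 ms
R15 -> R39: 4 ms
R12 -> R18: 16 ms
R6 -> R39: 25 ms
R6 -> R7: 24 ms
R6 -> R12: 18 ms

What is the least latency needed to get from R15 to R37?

38 ms

Settle nodes by increasing distance from R15:
R15: 0
R39: 4  (via R15)
R18: 16  (via R15)
R5: 20  (via R18)
R12: 25  (via R15)
R17: 26  (via R5)
R6: 28  (via R39)
R7: 28  (via R17)
R16: 33  (via R17)
R37: 38  (via R7)
Shortest route: R15–R18–R5–R17–R7–R37 = 38 ms.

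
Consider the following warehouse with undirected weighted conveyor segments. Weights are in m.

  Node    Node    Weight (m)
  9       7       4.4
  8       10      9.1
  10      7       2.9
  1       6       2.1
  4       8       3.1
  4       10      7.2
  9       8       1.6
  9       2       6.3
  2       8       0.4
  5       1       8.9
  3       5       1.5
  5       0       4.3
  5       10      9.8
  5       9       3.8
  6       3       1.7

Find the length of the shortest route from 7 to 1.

13.5 m

Shortest distances from 7:
7: 0
10: 2.9  (via 7)
9: 4.4  (via 7)
8: 6  (via 9)
2: 6.4  (via 8)
5: 8.2  (via 9)
4: 9.1  (via 8)
3: 9.7  (via 5)
6: 11.4  (via 3)
0: 12.5  (via 5)
1: 13.5  (via 6)
Shortest route: 7–9–5–3–6–1 = 13.5 m.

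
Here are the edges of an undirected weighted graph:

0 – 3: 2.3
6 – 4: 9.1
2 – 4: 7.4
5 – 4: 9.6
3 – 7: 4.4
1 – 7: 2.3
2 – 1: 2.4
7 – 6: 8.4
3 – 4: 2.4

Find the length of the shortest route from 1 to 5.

18.7

Running Dijkstra from 1:
1: 0
7: 2.3  (via 1)
2: 2.4  (via 1)
3: 6.7  (via 7)
0: 9  (via 3)
4: 9.1  (via 3)
6: 10.7  (via 7)
5: 18.7  (via 4)
Shortest route: 1 → 7 → 3 → 4 → 5 = 18.7.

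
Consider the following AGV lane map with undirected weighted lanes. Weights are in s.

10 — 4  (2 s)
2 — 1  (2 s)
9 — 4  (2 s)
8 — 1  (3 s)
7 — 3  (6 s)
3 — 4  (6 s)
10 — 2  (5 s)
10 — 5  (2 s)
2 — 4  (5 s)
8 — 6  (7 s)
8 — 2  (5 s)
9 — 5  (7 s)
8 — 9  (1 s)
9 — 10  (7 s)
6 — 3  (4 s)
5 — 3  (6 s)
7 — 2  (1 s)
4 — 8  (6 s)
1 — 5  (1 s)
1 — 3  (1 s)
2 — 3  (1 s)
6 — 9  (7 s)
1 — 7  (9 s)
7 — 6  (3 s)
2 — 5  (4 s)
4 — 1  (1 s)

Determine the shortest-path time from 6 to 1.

5 s

Enumerating some paths:
6–3–2–1: 4+1+2 = 7
6–7–2–1: 3+1+2 = 6
6–7–2–3–1: 3+1+1+1 = 6
6–3–1: 4+1 = 5
Cheapest is 6–3–1 at 5 s.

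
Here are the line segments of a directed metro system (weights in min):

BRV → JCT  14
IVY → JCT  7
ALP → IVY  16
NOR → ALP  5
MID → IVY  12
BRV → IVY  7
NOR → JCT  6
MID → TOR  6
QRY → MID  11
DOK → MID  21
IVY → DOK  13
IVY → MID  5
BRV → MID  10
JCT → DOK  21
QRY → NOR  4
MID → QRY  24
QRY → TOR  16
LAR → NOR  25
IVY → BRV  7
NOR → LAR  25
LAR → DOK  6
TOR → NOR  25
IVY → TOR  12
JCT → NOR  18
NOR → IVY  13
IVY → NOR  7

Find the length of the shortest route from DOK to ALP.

Enumerating some paths:
DOK - MID - TOR - NOR - ALP: 21+6+25+5 = 57
DOK - MID - IVY - NOR - ALP: 21+12+7+5 = 45
DOK - MID - QRY - NOR - ALP: 21+24+4+5 = 54
The minimum is 45 min via DOK - MID - IVY - NOR - ALP.

45 min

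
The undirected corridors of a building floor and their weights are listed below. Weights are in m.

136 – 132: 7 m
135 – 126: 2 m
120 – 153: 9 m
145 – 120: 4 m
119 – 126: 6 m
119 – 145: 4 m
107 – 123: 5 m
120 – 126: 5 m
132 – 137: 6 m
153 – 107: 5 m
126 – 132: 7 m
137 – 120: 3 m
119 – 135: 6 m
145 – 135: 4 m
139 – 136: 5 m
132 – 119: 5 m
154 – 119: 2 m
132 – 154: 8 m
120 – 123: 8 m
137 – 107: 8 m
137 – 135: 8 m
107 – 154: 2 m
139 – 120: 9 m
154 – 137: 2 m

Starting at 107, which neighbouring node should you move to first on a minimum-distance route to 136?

154

Compare a few routes:
107 - 154 - 119 - 132 - 136: 2+2+5+7 = 16
107 - 154 - 137 - 120 - 139 - 136: 2+2+3+9+5 = 21
107 - 154 - 132 - 136: 2+8+7 = 17
107 - 154 - 137 - 132 - 136: 2+2+6+7 = 17
The minimum is 16 m via 107 - 154 - 119 - 132 - 136.
So from 107 the first move is to 154.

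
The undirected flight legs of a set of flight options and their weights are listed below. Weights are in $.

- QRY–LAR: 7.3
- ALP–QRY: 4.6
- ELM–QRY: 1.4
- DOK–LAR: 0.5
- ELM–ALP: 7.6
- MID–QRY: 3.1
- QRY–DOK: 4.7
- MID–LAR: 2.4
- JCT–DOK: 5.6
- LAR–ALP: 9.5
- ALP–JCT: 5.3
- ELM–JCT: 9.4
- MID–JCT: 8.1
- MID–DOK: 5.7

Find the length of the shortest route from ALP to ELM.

Candidate routes:
ALP → QRY → ELM: 4.6+1.4 = 6
ALP → ELM: 7.6 = 7.6
Cheapest is ALP → QRY → ELM at $6.

$6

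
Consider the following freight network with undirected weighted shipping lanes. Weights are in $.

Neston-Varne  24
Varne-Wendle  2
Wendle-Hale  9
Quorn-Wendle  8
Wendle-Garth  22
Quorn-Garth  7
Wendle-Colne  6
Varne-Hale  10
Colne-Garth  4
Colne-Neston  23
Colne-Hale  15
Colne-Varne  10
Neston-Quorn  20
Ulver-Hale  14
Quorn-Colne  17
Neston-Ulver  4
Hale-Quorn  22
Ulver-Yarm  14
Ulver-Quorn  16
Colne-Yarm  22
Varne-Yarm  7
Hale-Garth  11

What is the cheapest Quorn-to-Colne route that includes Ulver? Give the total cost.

Best Quorn to Ulver: Quorn → Ulver costing 16
Best Ulver to Colne: Ulver → Neston → Colne costing 27
Total via Ulver: 16 + 27 = $43.

$43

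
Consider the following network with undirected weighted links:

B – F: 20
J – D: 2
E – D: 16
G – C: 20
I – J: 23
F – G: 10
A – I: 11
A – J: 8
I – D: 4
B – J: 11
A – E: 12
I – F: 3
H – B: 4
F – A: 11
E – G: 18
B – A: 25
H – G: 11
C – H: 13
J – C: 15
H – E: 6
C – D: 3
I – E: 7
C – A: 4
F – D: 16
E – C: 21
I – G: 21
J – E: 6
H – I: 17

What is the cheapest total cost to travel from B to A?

19

Candidate routes:
B → J → A: 11+8 = 19
B → J → D → C → A: 11+2+3+4 = 20
B → H → C → A: 4+13+4 = 21
B → H → E → A: 4+6+12 = 22
The minimum is 19 via B → J → A.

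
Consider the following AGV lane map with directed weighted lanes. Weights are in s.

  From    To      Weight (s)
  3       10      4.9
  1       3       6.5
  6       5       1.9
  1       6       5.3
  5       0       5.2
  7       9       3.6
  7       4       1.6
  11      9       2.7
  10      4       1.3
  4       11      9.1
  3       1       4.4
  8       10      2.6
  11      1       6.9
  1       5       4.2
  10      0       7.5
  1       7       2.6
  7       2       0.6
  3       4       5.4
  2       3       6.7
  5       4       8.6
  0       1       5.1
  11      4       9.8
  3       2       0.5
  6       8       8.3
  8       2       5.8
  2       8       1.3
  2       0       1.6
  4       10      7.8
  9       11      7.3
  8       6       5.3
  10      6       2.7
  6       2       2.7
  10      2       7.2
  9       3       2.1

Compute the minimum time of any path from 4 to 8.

14.5 s

Enumerating some paths:
4 → 11 → 9 → 3 → 2 → 8: 9.1+2.7+2.1+0.5+1.3 = 15.7
4 → 10 → 2 → 8: 7.8+7.2+1.3 = 16.3
4 → 10 → 6 → 2 → 8: 7.8+2.7+2.7+1.3 = 14.5
4 → 10 → 6 → 8: 7.8+2.7+8.3 = 18.8
Cheapest is 4 → 10 → 6 → 2 → 8 at 14.5 s.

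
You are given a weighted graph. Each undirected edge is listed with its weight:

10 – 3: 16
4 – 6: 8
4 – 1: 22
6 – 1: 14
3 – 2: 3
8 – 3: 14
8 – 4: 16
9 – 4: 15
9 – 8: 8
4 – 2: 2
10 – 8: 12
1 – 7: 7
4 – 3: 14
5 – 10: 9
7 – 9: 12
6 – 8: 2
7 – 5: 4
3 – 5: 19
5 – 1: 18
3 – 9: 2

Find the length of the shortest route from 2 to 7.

17

Running Dijkstra from 2:
2: 0
4: 2  (via 2)
3: 3  (via 2)
9: 5  (via 3)
6: 10  (via 4)
8: 12  (via 6)
7: 17  (via 9)
Shortest route: 2–3–9–7 = 17.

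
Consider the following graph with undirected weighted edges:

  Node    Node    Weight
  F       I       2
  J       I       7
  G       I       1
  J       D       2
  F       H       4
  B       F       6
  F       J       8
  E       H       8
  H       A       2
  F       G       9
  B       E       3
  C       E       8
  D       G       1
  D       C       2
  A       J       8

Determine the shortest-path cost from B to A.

Candidate routes:
B → F → H → A: 6+4+2 = 12
B → E → H → A: 3+8+2 = 13
The minimum is 12 via B → F → H → A.

12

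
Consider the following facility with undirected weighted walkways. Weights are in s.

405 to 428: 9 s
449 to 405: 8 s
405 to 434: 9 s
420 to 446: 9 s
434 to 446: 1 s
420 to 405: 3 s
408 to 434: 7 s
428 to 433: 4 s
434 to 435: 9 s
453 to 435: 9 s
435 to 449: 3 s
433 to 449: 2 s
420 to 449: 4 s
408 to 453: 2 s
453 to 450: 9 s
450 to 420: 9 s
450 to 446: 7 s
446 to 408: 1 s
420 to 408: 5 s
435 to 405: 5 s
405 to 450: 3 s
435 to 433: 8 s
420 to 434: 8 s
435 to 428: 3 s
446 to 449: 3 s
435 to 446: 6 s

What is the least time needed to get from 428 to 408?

10 s

Candidate routes:
428 → 435 → 446 → 408: 3+6+1 = 10
428 → 435 → 453 → 408: 3+9+2 = 14
Cheapest is 428 → 435 → 446 → 408 at 10 s.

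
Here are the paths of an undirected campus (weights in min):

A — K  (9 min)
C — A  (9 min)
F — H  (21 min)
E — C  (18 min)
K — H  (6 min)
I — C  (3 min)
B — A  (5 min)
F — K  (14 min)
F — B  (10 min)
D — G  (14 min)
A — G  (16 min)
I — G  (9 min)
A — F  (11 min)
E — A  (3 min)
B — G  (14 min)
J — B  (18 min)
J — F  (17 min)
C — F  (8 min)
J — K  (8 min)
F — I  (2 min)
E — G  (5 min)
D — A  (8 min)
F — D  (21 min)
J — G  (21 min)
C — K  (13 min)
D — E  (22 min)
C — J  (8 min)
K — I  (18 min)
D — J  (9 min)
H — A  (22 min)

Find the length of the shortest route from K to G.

Shortest distances from K:
K: 0
H: 6  (via K)
J: 8  (via K)
A: 9  (via K)
E: 12  (via A)
C: 13  (via K)
B: 14  (via A)
F: 14  (via K)
I: 16  (via C)
D: 17  (via J)
G: 17  (via E)
Shortest route: K–A–E–G = 17 min.

17 min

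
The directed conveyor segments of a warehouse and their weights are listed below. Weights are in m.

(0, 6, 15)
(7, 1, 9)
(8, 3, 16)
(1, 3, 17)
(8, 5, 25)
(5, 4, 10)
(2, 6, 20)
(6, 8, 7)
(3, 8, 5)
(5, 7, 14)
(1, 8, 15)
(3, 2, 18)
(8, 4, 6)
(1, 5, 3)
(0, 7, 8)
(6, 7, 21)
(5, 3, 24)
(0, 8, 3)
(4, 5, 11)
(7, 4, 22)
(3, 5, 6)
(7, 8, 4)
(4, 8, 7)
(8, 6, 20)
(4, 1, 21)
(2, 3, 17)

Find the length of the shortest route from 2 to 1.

Settle nodes by increasing distance from 2:
2: 0
3: 17  (via 2)
6: 20  (via 2)
8: 22  (via 3)
5: 23  (via 3)
4: 28  (via 8)
7: 37  (via 5)
1: 46  (via 7)
Shortest route: 2 → 3 → 5 → 7 → 1 = 46 m.

46 m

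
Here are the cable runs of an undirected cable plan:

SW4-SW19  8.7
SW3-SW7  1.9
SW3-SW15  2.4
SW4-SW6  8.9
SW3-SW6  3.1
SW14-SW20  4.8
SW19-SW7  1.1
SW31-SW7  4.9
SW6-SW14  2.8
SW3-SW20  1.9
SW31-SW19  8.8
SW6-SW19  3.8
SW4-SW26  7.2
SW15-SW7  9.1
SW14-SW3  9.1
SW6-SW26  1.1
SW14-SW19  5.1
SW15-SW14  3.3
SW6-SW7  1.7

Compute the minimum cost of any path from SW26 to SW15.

6.6

Running Dijkstra from SW26:
SW26: 0
SW6: 1.1  (via SW26)
SW7: 2.8  (via SW6)
SW19: 3.9  (via SW7)
SW14: 3.9  (via SW6)
SW3: 4.2  (via SW6)
SW20: 6.1  (via SW3)
SW15: 6.6  (via SW3)
Shortest route: SW26–SW6–SW3–SW15 = 6.6.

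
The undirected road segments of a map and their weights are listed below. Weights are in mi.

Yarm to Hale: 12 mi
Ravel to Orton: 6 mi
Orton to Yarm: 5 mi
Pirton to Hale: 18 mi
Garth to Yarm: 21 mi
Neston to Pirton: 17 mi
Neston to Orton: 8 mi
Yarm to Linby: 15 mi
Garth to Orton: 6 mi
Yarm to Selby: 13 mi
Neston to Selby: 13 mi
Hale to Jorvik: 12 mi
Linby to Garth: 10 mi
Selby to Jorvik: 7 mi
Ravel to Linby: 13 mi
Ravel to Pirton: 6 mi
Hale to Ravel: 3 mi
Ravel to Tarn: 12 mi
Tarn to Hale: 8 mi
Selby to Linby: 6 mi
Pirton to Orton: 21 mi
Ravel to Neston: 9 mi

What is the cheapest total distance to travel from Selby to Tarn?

27 mi

Running Dijkstra from Selby:
Selby: 0
Linby: 6  (via Selby)
Jorvik: 7  (via Selby)
Yarm: 13  (via Selby)
Neston: 13  (via Selby)
Garth: 16  (via Linby)
Orton: 18  (via Yarm)
Ravel: 19  (via Linby)
Hale: 19  (via Jorvik)
Pirton: 25  (via Ravel)
Tarn: 27  (via Hale)
Shortest route: Selby → Jorvik → Hale → Tarn = 27 mi.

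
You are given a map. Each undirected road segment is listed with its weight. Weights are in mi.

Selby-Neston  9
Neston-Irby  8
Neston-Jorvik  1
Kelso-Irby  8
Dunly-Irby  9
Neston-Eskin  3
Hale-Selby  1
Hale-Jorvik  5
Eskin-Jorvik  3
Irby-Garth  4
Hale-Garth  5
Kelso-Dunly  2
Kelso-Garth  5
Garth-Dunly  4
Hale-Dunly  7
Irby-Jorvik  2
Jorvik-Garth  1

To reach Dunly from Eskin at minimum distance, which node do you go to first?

Compare a few routes:
Eskin → Jorvik → Garth → Dunly: 3+1+4 = 8
Eskin → Jorvik → Garth → Kelso → Dunly: 3+1+5+2 = 11
Eskin → Neston → Jorvik → Garth → Dunly: 3+1+1+4 = 9
Cheapest is Eskin → Jorvik → Garth → Dunly at 8 mi.
So from Eskin the first move is to Jorvik.

Jorvik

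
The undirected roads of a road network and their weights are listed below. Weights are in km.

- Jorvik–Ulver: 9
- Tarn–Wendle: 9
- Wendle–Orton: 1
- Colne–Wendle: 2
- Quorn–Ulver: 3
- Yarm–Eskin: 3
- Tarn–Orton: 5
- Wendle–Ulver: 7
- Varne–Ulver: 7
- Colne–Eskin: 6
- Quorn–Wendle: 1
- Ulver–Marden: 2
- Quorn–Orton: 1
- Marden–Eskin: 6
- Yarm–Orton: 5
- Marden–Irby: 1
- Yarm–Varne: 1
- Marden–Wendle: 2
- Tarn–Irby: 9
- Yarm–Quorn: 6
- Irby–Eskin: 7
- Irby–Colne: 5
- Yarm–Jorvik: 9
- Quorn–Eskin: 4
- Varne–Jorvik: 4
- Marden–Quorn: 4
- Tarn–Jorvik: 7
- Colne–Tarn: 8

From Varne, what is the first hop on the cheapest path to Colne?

Enumerating some paths:
Varne–Yarm–Orton–Wendle–Colne: 1+5+1+2 = 9
Varne–Yarm–Quorn–Wendle–Colne: 1+6+1+2 = 10
The minimum is 9 km via Varne–Yarm–Orton–Wendle–Colne.
So from Varne the first move is to Yarm.

Yarm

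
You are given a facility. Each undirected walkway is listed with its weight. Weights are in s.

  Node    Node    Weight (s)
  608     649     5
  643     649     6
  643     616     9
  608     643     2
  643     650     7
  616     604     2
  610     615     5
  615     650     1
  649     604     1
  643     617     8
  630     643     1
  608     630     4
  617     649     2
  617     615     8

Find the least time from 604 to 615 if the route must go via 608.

16 s

Shortest 604→608: 604 → 649 → 608 = 6
Best 608 to 615: 608 → 643 → 650 → 615 costing 10
Total via 608: 6 + 10 = 16 s.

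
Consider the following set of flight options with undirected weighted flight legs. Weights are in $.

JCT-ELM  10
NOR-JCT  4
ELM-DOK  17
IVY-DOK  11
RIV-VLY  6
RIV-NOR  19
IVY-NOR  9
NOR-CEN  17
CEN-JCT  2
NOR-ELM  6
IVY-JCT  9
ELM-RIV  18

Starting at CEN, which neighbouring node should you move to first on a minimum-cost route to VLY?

JCT

Enumerating some paths:
CEN → JCT → NOR → RIV → VLY: 2+4+19+6 = 31
CEN → JCT → ELM → RIV → VLY: 2+10+18+6 = 36
CEN → JCT → NOR → ELM → RIV → VLY: 2+4+6+18+6 = 36
The minimum is $31 via CEN → JCT → NOR → RIV → VLY.
So from CEN the first move is to JCT.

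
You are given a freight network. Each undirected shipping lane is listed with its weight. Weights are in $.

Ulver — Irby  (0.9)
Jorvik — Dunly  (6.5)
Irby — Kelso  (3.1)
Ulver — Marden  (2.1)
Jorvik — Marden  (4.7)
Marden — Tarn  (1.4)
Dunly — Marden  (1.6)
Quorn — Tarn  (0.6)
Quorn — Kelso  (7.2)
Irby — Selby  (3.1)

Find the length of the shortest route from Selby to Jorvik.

$10.8

Candidate routes:
Selby - Irby - Ulver - Marden - Jorvik: 3.1+0.9+2.1+4.7 = 10.8
Selby - Irby - Ulver - Marden - Dunly - Jorvik: 3.1+0.9+2.1+1.6+6.5 = 14.2
Selby - Irby - Kelso - Quorn - Tarn - Marden - Jorvik: 3.1+3.1+7.2+0.6+1.4+4.7 = 20.1
Cheapest is Selby - Irby - Ulver - Marden - Jorvik at $10.8.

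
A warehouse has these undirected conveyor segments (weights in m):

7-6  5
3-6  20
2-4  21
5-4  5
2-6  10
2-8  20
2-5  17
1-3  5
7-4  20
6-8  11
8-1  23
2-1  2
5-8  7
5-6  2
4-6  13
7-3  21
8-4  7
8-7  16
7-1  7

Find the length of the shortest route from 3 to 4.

Settle nodes by increasing distance from 3:
3: 0
1: 5  (via 3)
2: 7  (via 1)
7: 12  (via 1)
6: 17  (via 2)
5: 19  (via 6)
4: 24  (via 5)
Shortest route: 3–1–2–6–5–4 = 24 m.

24 m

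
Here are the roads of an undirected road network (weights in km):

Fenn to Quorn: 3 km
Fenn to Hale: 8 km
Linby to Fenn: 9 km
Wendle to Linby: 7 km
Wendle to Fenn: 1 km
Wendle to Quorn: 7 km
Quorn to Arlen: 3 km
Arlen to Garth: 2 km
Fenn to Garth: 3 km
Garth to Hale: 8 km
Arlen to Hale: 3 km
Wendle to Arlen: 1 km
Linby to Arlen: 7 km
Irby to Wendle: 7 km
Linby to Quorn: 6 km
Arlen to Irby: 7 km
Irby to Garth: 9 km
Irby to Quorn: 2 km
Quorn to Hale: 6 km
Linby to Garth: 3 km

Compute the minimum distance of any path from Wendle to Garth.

3 km

Shortest distances from Wendle:
Wendle: 0
Fenn: 1  (via Wendle)
Arlen: 1  (via Wendle)
Garth: 3  (via Arlen)
Shortest route: Wendle → Arlen → Garth = 3 km.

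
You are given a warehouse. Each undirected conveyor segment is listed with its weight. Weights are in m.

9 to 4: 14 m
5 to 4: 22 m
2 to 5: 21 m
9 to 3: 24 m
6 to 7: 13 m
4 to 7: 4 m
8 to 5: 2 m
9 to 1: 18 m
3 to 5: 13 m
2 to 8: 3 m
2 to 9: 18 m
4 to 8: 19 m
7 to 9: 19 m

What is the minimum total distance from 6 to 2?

Settle nodes by increasing distance from 6:
6: 0
7: 13  (via 6)
4: 17  (via 7)
9: 31  (via 4)
8: 36  (via 4)
5: 38  (via 8)
2: 39  (via 8)
Shortest route: 6 → 7 → 4 → 8 → 2 = 39 m.

39 m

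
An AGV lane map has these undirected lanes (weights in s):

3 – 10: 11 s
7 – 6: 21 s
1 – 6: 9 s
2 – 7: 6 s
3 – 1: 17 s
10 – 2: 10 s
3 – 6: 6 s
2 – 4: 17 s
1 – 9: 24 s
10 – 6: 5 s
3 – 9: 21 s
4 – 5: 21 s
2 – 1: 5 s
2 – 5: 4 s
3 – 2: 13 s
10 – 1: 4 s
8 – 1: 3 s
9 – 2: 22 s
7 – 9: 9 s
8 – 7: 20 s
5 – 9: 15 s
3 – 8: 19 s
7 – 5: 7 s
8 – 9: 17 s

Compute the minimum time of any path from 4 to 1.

22 s

Shortest distances from 4:
4: 0
2: 17  (via 4)
5: 21  (via 4)
1: 22  (via 2)
Shortest route: 4 → 2 → 1 = 22 s.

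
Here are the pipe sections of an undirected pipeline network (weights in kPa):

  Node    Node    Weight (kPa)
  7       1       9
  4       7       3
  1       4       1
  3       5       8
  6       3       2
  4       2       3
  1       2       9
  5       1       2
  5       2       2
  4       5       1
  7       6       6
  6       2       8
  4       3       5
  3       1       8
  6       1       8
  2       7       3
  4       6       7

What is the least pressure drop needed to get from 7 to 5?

4 kPa

Candidate routes:
7 → 2 → 5: 3+2 = 5
7 → 4 → 5: 3+1 = 4
Cheapest is 7 → 4 → 5 at 4 kPa.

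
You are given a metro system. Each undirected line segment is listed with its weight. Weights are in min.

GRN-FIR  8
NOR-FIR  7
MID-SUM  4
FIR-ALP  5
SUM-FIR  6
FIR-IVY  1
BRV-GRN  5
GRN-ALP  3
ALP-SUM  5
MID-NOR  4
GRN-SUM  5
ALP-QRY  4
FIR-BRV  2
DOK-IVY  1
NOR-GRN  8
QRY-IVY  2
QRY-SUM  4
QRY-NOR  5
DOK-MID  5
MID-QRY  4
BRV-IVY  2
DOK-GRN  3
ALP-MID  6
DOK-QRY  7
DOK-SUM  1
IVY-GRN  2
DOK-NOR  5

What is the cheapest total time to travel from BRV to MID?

Compare a few routes:
BRV → FIR → IVY → DOK → MID: 2+1+1+5 = 9
BRV → FIR → IVY → DOK → SUM → MID: 2+1+1+1+4 = 9
BRV → IVY → DOK → MID: 2+1+5 = 8
Cheapest is BRV → IVY → DOK → MID at 8 min.

8 min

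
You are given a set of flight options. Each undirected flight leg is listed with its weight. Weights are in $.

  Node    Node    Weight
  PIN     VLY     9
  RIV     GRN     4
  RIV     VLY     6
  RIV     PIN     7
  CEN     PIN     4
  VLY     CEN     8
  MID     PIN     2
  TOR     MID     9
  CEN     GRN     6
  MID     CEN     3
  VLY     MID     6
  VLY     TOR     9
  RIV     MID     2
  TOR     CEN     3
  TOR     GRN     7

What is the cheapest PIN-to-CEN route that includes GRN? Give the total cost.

$14

Best PIN to GRN: PIN → MID → RIV → GRN costing 8
Best GRN to CEN: GRN → CEN costing 6
Total via GRN: 8 + 6 = $14.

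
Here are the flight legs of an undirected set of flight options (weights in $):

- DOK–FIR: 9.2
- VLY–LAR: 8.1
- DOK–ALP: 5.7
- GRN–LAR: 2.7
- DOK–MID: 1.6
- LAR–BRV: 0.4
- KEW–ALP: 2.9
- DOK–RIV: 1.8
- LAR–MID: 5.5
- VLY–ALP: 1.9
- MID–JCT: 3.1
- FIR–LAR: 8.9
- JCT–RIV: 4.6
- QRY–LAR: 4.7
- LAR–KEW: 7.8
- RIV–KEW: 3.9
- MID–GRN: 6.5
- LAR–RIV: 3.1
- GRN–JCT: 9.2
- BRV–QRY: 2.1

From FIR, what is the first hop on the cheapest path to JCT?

Candidate routes:
FIR → DOK → RIV → JCT: 9.2+1.8+4.6 = 15.6
FIR → DOK → MID → JCT: 9.2+1.6+3.1 = 13.9
The minimum is $13.9 via FIR → DOK → MID → JCT.
So from FIR the first move is to DOK.

DOK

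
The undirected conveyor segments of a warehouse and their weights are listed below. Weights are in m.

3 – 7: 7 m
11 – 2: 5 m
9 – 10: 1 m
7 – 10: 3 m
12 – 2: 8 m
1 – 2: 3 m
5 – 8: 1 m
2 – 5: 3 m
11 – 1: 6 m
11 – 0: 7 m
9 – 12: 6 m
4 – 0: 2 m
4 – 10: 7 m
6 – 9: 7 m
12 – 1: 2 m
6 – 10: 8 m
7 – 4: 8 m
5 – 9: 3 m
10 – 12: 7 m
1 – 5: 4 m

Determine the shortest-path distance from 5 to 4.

Candidate routes:
5–9–10–4: 3+1+7 = 11
5–9–10–7–4: 3+1+3+8 = 15
Cheapest is 5–9–10–4 at 11 m.

11 m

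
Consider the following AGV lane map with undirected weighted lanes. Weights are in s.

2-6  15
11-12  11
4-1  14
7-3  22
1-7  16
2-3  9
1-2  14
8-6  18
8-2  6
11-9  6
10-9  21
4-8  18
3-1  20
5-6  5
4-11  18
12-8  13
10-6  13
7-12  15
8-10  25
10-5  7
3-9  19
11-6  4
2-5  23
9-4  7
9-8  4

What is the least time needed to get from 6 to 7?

30 s

Candidate routes:
6–11–12–7: 4+11+15 = 30
6–2–1–7: 15+14+16 = 45
6–11–9–8–12–7: 4+6+4+13+15 = 42
6–2–3–7: 15+9+22 = 46
Cheapest is 6–11–12–7 at 30 s.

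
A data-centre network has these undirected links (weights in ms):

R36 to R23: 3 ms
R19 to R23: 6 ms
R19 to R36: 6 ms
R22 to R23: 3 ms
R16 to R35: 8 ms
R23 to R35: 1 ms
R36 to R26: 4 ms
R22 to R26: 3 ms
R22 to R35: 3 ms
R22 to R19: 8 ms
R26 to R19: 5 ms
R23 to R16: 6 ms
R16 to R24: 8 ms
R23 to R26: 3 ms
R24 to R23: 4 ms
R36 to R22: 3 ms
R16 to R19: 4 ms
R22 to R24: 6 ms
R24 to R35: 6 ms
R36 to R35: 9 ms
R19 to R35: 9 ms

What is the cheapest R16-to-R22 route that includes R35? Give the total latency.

Best R16 to R35: R16–R23–R35 costing 7
Best R35 to R22: R35–R22 costing 3
Total via R35: 7 + 3 = 10 ms.

10 ms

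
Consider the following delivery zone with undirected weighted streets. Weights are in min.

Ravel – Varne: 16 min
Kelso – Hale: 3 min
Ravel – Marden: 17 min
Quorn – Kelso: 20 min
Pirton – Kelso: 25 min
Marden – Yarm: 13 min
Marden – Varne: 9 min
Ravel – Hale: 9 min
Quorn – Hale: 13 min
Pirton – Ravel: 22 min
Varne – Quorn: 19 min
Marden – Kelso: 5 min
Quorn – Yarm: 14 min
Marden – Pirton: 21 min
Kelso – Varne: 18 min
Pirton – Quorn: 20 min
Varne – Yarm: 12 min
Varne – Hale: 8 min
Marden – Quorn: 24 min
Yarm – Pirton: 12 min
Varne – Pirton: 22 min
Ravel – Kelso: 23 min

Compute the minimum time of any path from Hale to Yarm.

Shortest distances from Hale:
Hale: 0
Kelso: 3  (via Hale)
Varne: 8  (via Hale)
Marden: 8  (via Kelso)
Ravel: 9  (via Hale)
Quorn: 13  (via Hale)
Yarm: 20  (via Varne)
Shortest route: Hale → Varne → Yarm = 20 min.

20 min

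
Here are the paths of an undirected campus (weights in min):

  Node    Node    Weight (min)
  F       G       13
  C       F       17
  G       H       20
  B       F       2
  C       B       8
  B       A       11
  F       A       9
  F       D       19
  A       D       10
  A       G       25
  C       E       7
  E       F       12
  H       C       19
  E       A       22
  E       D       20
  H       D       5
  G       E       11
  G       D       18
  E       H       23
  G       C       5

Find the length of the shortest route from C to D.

23 min

Compare a few routes:
C - E - D: 7+20 = 27
C - G - D: 5+18 = 23
C - H - D: 19+5 = 24
C - B - F - A - D: 8+2+9+10 = 29
The minimum is 23 min via C - G - D.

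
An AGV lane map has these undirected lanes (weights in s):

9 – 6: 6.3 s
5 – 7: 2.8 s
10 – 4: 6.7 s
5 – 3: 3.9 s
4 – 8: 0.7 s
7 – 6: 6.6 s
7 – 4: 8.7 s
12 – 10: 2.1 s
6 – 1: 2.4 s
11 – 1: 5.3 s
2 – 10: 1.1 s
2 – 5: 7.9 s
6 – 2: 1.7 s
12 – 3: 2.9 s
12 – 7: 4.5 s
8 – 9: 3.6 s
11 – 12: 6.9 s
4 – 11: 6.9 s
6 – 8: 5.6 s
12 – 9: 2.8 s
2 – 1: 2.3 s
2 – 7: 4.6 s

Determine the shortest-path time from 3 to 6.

7.8 s

Shortest distances from 3:
3: 0
12: 2.9  (via 3)
5: 3.9  (via 3)
10: 5  (via 12)
9: 5.7  (via 12)
2: 6.1  (via 10)
7: 6.7  (via 5)
6: 7.8  (via 2)
Shortest route: 3–12–10–2–6 = 7.8 s.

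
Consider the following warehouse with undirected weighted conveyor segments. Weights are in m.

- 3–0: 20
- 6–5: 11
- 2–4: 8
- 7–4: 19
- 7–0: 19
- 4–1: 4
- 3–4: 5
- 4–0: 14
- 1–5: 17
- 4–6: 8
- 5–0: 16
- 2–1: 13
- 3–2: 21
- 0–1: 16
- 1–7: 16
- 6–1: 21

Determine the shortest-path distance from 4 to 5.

Shortest distances from 4:
4: 0
1: 4  (via 4)
3: 5  (via 4)
2: 8  (via 4)
6: 8  (via 4)
0: 14  (via 4)
5: 19  (via 6)
Shortest route: 4 → 6 → 5 = 19 m.

19 m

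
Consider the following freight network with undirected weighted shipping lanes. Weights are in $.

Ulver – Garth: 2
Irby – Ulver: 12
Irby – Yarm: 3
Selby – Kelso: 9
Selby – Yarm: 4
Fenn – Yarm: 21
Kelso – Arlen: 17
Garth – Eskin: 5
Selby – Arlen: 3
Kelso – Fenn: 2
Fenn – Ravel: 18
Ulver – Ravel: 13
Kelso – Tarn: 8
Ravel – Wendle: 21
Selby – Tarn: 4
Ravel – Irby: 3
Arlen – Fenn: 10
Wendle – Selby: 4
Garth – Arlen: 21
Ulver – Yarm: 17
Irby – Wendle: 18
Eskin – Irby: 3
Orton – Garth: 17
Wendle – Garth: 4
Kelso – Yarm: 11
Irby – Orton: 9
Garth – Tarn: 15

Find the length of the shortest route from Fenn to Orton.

$25

Compare a few routes:
Fenn–Kelso–Selby–Yarm–Irby–Orton: 2+9+4+3+9 = 27
Fenn–Arlen–Selby–Yarm–Irby–Orton: 10+3+4+3+9 = 29
Fenn–Kelso–Tarn–Selby–Yarm–Irby–Orton: 2+8+4+4+3+9 = 30
Fenn–Kelso–Yarm–Irby–Orton: 2+11+3+9 = 25
The minimum is $25 via Fenn–Kelso–Yarm–Irby–Orton.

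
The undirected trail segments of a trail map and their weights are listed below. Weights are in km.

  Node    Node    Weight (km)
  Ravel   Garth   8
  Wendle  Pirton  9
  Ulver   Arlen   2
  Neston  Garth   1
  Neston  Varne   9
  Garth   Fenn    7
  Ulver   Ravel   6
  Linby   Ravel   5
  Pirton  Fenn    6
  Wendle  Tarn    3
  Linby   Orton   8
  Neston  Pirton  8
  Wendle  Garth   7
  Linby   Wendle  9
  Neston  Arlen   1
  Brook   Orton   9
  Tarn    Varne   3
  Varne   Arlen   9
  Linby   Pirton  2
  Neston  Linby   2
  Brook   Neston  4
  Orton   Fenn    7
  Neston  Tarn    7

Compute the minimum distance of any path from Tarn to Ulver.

Shortest distances from Tarn:
Tarn: 0
Varne: 3  (via Tarn)
Wendle: 3  (via Tarn)
Neston: 7  (via Tarn)
Arlen: 8  (via Neston)
Garth: 8  (via Neston)
Linby: 9  (via Neston)
Ulver: 10  (via Arlen)
Shortest route: Tarn–Neston–Arlen–Ulver = 10 km.

10 km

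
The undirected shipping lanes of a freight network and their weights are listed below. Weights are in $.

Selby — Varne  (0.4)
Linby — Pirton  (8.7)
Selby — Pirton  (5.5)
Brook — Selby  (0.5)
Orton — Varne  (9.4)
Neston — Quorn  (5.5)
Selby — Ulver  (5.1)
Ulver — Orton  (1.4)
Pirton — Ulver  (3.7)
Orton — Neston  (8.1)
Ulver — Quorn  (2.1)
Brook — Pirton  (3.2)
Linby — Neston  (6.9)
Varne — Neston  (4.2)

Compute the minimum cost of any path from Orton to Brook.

$7

Candidate routes:
Orton–Ulver–Selby–Brook: 1.4+5.1+0.5 = 7
Orton–Ulver–Pirton–Brook: 1.4+3.7+3.2 = 8.3
Orton–Varne–Selby–Brook: 9.4+0.4+0.5 = 10.3
Cheapest is Orton–Ulver–Selby–Brook at $7.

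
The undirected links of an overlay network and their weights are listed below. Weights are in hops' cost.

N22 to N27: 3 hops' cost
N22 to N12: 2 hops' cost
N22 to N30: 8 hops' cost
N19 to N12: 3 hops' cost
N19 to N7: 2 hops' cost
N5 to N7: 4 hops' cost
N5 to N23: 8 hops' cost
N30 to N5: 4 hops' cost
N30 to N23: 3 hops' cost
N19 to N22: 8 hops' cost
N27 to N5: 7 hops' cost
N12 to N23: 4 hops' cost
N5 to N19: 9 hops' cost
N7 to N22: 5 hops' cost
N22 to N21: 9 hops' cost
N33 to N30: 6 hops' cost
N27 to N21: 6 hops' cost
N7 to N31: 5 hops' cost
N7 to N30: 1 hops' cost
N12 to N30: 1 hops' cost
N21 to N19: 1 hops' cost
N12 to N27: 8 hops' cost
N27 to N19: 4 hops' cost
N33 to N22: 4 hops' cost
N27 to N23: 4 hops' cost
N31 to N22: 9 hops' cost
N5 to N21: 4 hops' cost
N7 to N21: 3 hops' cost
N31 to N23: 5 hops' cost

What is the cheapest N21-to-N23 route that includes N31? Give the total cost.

Best N21 to N31: N21–N7–N31 costing 8
Best N31 to N23: N31–N23 costing 5
Total via N31: 8 + 5 = 13 hops' cost.

13 hops' cost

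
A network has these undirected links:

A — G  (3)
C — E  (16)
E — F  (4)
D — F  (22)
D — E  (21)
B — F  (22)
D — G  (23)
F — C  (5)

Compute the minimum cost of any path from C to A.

Shortest distances from C:
C: 0
F: 5  (via C)
E: 9  (via F)
B: 27  (via F)
D: 27  (via F)
G: 50  (via D)
A: 53  (via G)
Shortest route: C → F → D → G → A = 53.

53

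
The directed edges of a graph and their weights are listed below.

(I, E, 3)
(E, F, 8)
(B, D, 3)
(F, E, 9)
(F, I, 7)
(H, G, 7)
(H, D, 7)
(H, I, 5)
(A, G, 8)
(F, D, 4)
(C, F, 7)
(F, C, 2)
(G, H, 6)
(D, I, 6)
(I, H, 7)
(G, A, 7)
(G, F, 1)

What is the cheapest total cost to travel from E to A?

Compare a few routes:
E - F - D - I - H - G - A: 8+4+6+7+7+7 = 39
E - F - I - H - G - A: 8+7+7+7+7 = 36
The minimum is 36 via E - F - I - H - G - A.

36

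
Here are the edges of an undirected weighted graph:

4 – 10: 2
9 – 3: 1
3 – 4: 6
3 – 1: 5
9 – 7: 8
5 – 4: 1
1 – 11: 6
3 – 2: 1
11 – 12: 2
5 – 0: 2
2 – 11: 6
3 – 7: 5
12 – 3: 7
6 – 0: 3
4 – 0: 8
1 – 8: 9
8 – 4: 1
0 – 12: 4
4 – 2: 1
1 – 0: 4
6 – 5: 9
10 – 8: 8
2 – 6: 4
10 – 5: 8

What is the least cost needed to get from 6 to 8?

Running Dijkstra from 6:
6: 0
0: 3  (via 6)
2: 4  (via 6)
3: 5  (via 2)
4: 5  (via 2)
5: 5  (via 0)
8: 6  (via 4)
Shortest route: 6–2–4–8 = 6.

6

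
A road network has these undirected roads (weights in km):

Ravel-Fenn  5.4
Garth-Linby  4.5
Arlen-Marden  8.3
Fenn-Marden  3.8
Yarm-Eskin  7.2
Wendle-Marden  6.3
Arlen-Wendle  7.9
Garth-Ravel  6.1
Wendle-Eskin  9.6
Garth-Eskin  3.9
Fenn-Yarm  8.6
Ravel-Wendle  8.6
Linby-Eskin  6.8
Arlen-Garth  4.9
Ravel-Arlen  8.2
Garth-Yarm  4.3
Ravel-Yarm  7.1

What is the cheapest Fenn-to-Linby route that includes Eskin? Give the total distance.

22.2 km

Best Fenn to Eskin: Fenn → Ravel → Garth → Eskin costing 15.4
Best Eskin to Linby: Eskin → Linby costing 6.8
Total via Eskin: 15.4 + 6.8 = 22.2 km.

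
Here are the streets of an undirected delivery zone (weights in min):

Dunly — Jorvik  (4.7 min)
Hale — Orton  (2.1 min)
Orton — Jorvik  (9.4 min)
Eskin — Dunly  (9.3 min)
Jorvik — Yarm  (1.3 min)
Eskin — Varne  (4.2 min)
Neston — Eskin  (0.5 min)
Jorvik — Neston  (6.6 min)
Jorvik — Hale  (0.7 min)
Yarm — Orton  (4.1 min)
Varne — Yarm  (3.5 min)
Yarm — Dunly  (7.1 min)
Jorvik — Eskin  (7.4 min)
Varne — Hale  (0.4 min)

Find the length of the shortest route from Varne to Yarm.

Running Dijkstra from Varne:
Varne: 0
Hale: 0.4  (via Varne)
Jorvik: 1.1  (via Hale)
Yarm: 2.4  (via Jorvik)
Shortest route: Varne → Hale → Jorvik → Yarm = 2.4 min.

2.4 min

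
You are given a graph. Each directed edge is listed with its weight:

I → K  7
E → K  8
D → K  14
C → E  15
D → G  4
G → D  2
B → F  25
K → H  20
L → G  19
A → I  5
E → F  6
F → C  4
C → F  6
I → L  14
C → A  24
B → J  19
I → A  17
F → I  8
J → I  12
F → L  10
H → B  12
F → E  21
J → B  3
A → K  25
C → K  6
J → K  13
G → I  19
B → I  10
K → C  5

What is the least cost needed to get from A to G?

Shortest distances from A:
A: 0
I: 5  (via A)
K: 12  (via I)
C: 17  (via K)
L: 19  (via I)
F: 23  (via C)
E: 32  (via C)
H: 32  (via K)
G: 38  (via L)
Shortest route: A–I–L–G = 38.

38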